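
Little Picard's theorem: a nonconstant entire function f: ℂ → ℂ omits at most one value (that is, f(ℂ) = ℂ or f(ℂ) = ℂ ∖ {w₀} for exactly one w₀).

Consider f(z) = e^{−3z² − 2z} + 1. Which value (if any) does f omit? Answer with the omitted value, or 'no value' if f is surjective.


Little Picard bounds the complement of f(ℂ) to at most one point.
The exponent g(z) = −3z² − 2z is a nonconstant polynomial, hence surjective onto ℂ. So e^{g(z)} takes every value in {e^w : w ∈ ℂ} = ℂ ∖ {0}. Adding 1 shifts the range to ℂ ∖ {1}. f omits exactly 1.

Omitted value: 1.


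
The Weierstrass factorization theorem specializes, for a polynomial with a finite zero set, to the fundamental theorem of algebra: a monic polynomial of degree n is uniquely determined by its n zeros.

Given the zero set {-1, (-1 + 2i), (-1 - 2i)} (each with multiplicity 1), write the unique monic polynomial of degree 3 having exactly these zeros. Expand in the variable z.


The polynomial is p(z) = ∏_{α ∈ S} (z − α), where S = {-1, (-1 + 2i), (-1 - 2i)}.
Expanding the product yields: p(z) = z^3 + 3·z^2 + 7·z + 5.
Note conjugate pairs combine to real quadratics: (z − (-1+2i))(z − (-1−2i)) = z² + 2z + 5.
The resulting polynomial has degree 3 and real coefficients as required.

p(z) = z^3 + 3·z^2 + 7·z + 5.


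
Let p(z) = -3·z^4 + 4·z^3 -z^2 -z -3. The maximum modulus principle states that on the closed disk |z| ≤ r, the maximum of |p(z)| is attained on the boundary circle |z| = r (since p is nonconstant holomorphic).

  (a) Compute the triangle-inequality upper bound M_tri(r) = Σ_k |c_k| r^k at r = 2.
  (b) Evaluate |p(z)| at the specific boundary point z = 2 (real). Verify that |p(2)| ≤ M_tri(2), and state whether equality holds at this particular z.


Coefficients: c_0 = -3, c_1 = -1, c_2 = -1, c_3 = 4, c_4 = -3. Radius r = 2.
Part (a). Triangle bound: M_tri(r) = Σ_k |c_k| r^k
  = |-3|·2^0 + |-1|·2^1 + |-1|·2^2 + |4|·2^3 + |-3|·2^4
  = 3 + 2 + 4 + 32 + 48 = 89.
This bounds M(r) := max_{|z|=r} |p(z)| from above; equality holds iff all terms c_k z^k can be made to align in phase at a single z on |z|=r.
Part (b). At z = 2 (real, on the circle |z| = r):
  p(2) = (-3)·2^0 + (-1)·2^1 + (-1)·2^2 + (4)·2^3 + (-3)·2^4 = -25.
  |p(2)| = 25.
Check: |p(2)| = 25 ≤ 89 = M_tri(2). ✓ Equality does not hold at z = 2 (the coefficients have mixed signs, so the terms do not all align in phase there).

M_tri(2) = 89; |p(2)| = 25; equality at z=2: no.


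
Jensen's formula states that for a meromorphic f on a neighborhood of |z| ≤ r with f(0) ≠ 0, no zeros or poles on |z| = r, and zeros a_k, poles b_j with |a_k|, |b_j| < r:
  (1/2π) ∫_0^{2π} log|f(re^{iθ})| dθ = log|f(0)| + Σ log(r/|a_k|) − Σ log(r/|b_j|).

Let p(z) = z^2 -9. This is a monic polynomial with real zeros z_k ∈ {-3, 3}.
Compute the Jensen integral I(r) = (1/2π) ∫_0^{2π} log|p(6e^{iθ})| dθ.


Zeros: -3, 3; r = 6.
Inside |z| < r: -3, 3. Outside (|z| ≥ r): ∅.
p(0) = -9, so log|p(0)| = log(9) = 2.1972.
Apply Jensen: I(r) = log|p(0)| + Σ_k log(r/|z_k|), summed over zeros inside |z| < r.
  log(r/|z_k|) for z_k = -3: log(6/3) = 0.6931
  log(r/|z_k|) for z_k = 3: log(6/3) = 0.6931
Sum over inside zeros: 1.3863.
I(r) = log|p(0)| + (inside sum) = 2.1972 + 1.3863 = 3.5835.
Closed form (all zeros inside, monic): I(r) = n·log(r) = 2·log(6) = 3.5835. ✓

I(r) ≈ 3.5835.


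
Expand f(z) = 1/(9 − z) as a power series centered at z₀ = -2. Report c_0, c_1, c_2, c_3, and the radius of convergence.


Let w = z − z₀, so z = z₀ + w.
Then 9 − z = 9 − (z₀ + w) = (9 − z₀) − w = 11 − w.
f(z) = 1/(11 − w) = (1/(11)) · 1/(1 − w/(11)) = Σ_{n≥0} w^n / (11)^(n+1).
So c_n = 1/(11)^(n+1):
  c_0 = 1/(11)^1 = 1/11.
  c_1 = 1/(11)^2 = 1/121.
  c_2 = 1/(11)^3 = 1/1331.
  c_3 = 1/(11)^4 = 1/14641.
The series is valid for |w/d| < 1, i.e. |z − z₀| < |d|.
Radius of convergence: R = |9 − z₀| = |11| = 11 (distance from z₀ to the singularity z = 9).

c_0 = 1/11, c_1 = 1/121, c_2 = 1/1331, c_3 = 1/14641; R = 11.


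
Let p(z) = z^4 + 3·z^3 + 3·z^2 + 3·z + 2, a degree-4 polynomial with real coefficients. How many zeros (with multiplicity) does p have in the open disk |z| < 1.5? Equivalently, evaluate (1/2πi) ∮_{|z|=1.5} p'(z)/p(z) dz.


The zeros of p are: -1, (0 + 1i), (0 - 1i), -2.
Their magnitudes are: 1, 1, 1, 2.
Zeros with |z| < R = 1.5: -1, (0 + 1i), (0 - 1i).
Count = 3.
By the argument principle, (1/2πi) ∮_{|z|=R} p'(z)/p(z) dz equals exactly this count.

Number of zeros inside |z| < 1.5: 3.


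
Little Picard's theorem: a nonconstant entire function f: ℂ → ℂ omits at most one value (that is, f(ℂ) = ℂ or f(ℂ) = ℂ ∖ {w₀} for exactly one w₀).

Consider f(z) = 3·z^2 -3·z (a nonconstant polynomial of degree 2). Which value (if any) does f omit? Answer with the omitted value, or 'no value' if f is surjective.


Little Picard bounds the complement of f(ℂ) to at most one point.
For every w ∈ ℂ, the equation p(z) − w = 0 is a nonconstant polynomial in z and hence has at least one root by the fundamental theorem of algebra. So p is surjective onto ℂ, omitting no value.

Omitted value: no value.


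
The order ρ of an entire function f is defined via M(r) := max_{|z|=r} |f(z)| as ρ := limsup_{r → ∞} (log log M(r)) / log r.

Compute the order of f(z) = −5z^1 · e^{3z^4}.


M(r) = max_{|z|=r} |-5|·|z|^1·|e^{3z^4}| = 5·r^1 · e^{3r^4} (the factors attain their maxima compatibly on |z|=r). Then log M(r) = log 5 + 1·log r + 3r^4, dominated by the last term, so log log M(r) ~ 4·log r. The polynomial factor -5z^1 contributes only a log r term and does not affect the order. ρ = 4.
Therefore ρ = 4.

Order ρ = 4.


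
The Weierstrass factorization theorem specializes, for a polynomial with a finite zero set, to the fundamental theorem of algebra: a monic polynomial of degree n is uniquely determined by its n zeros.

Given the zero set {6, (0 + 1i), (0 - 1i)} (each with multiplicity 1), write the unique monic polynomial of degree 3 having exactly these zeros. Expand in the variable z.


The polynomial is p(z) = ∏_{α ∈ S} (z − α), where S = {6, (0 + 1i), (0 - 1i)}.
Expanding the product yields: p(z) = z^3 -6·z^2 + z -6.
Note conjugate pairs combine to real quadratics: (z − (0+1i))(z − (0−1i)) = z² + 1.
The resulting polynomial has degree 3 and real coefficients as required.

p(z) = z^3 -6·z^2 + z -6.


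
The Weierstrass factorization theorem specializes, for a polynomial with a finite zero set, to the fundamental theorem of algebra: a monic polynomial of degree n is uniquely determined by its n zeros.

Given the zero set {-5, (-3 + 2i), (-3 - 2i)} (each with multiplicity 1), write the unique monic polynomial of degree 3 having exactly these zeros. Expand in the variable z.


The polynomial is p(z) = ∏_{α ∈ S} (z − α), where S = {-5, (-3 + 2i), (-3 - 2i)}.
Expanding the product yields: p(z) = z^3 + 11·z^2 + 43·z + 65.
Note conjugate pairs combine to real quadratics: (z − (-3+2i))(z − (-3−2i)) = z² + 6z + 13.
The resulting polynomial has degree 3 and real coefficients as required.

p(z) = z^3 + 11·z^2 + 43·z + 65.


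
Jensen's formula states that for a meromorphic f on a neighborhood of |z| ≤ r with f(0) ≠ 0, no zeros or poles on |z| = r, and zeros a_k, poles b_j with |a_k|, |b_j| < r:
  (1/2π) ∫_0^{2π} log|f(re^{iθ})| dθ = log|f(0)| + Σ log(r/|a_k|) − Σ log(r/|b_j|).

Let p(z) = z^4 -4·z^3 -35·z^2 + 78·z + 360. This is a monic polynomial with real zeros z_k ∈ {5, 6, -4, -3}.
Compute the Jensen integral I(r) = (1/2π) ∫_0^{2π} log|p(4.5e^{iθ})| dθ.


Zeros: -4, -3, 5, 6; r = 4.5.
Inside |z| < r: -4, -3. Outside (|z| ≥ r): 5, 6.
p(0) = 360, so log|p(0)| = log(360) = 5.8861.
Apply Jensen: I(r) = log|p(0)| + Σ_k log(r/|z_k|), summed over zeros inside |z| < r.
  log(r/|z_k|) for z_k = -4: log(4.5/4) = 0.1178
  log(r/|z_k|) for z_k = -3: log(4.5/3) = 0.4055
  Outside zeros (5, 6) contribute nothing to the Jensen sum.
Sum over inside zeros: 0.5232.
I(r) = log|p(0)| + (inside sum) = 5.8861 + 0.5232 = 6.4094.
Note: since some zeros are outside |z| ≤ r, the simplified n·log(r) form does NOT apply — only the inside zeros contribute.

I(r) ≈ 6.4094.


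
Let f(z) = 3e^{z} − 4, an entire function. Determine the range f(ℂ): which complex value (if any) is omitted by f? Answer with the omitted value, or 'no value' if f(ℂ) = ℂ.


Little Picard bounds the complement of f(ℂ) to at most one point.
e^{z} is never zero on ℂ, so 3·e^{z} takes every value in ℂ ∖ {0}. Adding -4 shifts the range to ℂ ∖ {-4}. Thus f omits exactly the value -4.

Omitted value: -4.


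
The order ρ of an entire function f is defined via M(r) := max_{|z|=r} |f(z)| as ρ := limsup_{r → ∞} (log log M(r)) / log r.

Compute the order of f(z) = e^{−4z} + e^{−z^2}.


Each summand is entire of order 1 and 2 respectively (as in the single-exponential case). The order of a sum is at most the max of the orders, so ρ ≤ 2. For the lower bound: on |z|=r choose arg z so that -1z^2 is real positive; then |e^{-1z^2}| = e^{1r^2} while |e^{-4z}| ≤ e^{4r^1} = o(e^{1r^2}). So |f| ≥ e^{1r^2}(1 − o(1)) and ρ ≥ 2. Hence ρ = max(1, 2) = 2.
Therefore ρ = 2.

Order ρ = 2.


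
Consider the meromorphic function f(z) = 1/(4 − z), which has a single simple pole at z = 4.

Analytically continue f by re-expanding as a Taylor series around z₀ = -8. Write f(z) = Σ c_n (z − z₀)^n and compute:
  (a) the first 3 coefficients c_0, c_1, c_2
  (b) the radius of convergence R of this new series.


Let w = z − z₀, so z = z₀ + w.
Then 4 − z = 4 − (z₀ + w) = (4 − z₀) − w = 12 − w.
f(z) = 1/(12 − w) = (1/(12)) · 1/(1 − w/(12)) = Σ_{n≥0} w^n / (12)^(n+1).
So c_n = 1/(12)^(n+1):
  c_0 = 1/(12)^1 = 1/12.
  c_1 = 1/(12)^2 = 1/144.
  c_2 = 1/(12)^3 = 1/1728.
The series is valid for |w/d| < 1, i.e. |z − z₀| < |d|.
Radius of convergence: R = |4 − z₀| = |12| = 12 (distance from z₀ to the singularity z = 4).

c_0 = 1/12, c_1 = 1/144, c_2 = 1/1728; R = 12.


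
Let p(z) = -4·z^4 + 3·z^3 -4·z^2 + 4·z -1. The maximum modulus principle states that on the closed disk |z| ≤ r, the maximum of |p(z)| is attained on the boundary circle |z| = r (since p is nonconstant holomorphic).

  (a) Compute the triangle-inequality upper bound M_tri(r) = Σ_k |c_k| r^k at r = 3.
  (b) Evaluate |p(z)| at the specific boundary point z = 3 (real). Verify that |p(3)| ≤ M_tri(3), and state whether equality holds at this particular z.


Coefficients: c_0 = -1, c_1 = 4, c_2 = -4, c_3 = 3, c_4 = -4. Radius r = 3.
Part (a). Triangle bound: M_tri(r) = Σ_k |c_k| r^k
  = |-1|·3^0 + |4|·3^1 + |-4|·3^2 + |3|·3^3 + |-4|·3^4
  = 1 + 12 + 36 + 81 + 324 = 454.
This bounds M(r) := max_{|z|=r} |p(z)| from above; equality holds iff all terms c_k z^k can be made to align in phase at a single z on |z|=r.
Part (b). At z = 3 (real, on the circle |z| = r):
  p(3) = (-1)·3^0 + (4)·3^1 + (-4)·3^2 + (3)·3^3 + (-4)·3^4 = -268.
  |p(3)| = 268.
Check: |p(3)| = 268 ≤ 454 = M_tri(3). ✓ Equality does not hold at z = 3 (the coefficients have mixed signs, so the terms do not all align in phase there).

M_tri(3) = 454; |p(3)| = 268; equality at z=3: no.


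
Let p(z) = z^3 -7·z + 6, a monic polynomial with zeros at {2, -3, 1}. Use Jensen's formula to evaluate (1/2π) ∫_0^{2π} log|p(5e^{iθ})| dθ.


Zeros: -3, 1, 2; r = 5.
Inside |z| < r: -3, 1, 2. Outside (|z| ≥ r): ∅.
p(0) = 6, so log|p(0)| = log(6) = 1.7918.
Apply Jensen: I(r) = log|p(0)| + Σ_k log(r/|z_k|), summed over zeros inside |z| < r.
  log(r/|z_k|) for z_k = 2: log(5/2) = 0.9163
  log(r/|z_k|) for z_k = -3: log(5/3) = 0.5108
  log(r/|z_k|) for z_k = 1: log(5/1) = 1.6094
Sum over inside zeros: 3.0366.
I(r) = log|p(0)| + (inside sum) = 1.7918 + 3.0366 = 4.8283.
Closed form (all zeros inside, monic): I(r) = n·log(r) = 3·log(5) = 4.8283. ✓

I(r) ≈ 4.8283.


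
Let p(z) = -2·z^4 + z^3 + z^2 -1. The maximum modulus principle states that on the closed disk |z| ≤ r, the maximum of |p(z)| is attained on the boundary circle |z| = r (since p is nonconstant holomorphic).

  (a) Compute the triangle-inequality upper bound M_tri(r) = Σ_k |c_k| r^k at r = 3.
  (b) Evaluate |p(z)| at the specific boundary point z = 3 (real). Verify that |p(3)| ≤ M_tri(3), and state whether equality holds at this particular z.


Coefficients: c_0 = -1, c_1 = 0, c_2 = 1, c_3 = 1, c_4 = -2. Radius r = 3.
Part (a). Triangle bound: M_tri(r) = Σ_k |c_k| r^k
  = |-1|·3^0 + |0|·3^1 + |1|·3^2 + |1|·3^3 + |-2|·3^4
  = 1 + 0 + 9 + 27 + 162 = 199.
This bounds M(r) := max_{|z|=r} |p(z)| from above; equality holds iff all terms c_k z^k can be made to align in phase at a single z on |z|=r.
Part (b). At z = 3 (real, on the circle |z| = r):
  p(3) = (-1)·3^0 + (0)·3^1 + (1)·3^2 + (1)·3^3 + (-2)·3^4 = -127.
  |p(3)| = 127.
Check: |p(3)| = 127 ≤ 199 = M_tri(3). ✓ Equality does not hold at z = 3 (the coefficients have mixed signs, so the terms do not all align in phase there).

M_tri(3) = 199; |p(3)| = 127; equality at z=3: no.


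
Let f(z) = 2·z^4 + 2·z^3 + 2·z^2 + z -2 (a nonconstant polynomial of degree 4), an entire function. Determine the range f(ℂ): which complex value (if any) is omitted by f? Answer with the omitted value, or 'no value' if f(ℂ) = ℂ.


Little Picard bounds the complement of f(ℂ) to at most one point.
For every w ∈ ℂ, the equation p(z) − w = 0 is a nonconstant polynomial in z and hence has at least one root by the fundamental theorem of algebra. So p is surjective onto ℂ, omitting no value.

Omitted value: no value.


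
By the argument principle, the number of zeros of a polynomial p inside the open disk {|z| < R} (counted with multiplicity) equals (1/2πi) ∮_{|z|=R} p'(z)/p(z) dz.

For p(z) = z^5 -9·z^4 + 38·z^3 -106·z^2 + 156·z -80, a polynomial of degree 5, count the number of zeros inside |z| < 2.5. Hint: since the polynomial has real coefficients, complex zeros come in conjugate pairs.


The zeros of p are: 4, 2, (1 + 3i), (1 - 3i), 1.
Their magnitudes are: 4, 2, 3.162, 3.162, 1.
Zeros with |z| < R = 2.5: 2, 1.
Count = 2.
By the argument principle, (1/2πi) ∮_{|z|=R} p'(z)/p(z) dz equals exactly this count.

Number of zeros inside |z| < 2.5: 2.


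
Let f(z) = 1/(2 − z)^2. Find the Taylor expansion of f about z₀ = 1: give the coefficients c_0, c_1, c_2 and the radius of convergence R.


Let w = z − z₀, so z = z₀ + w.
Then 2 − z = 2 − (z₀ + w) = (2 − z₀) − w = 1 − w.
f(z) = 1/(1 − w)^2 = (1/(1)^2) · (1 − w/(1))^{−2}.
By the binomial series (1−u)^{−2} = Σ_{n≥0} C(n+1, 1) u^n for |u|<1, with u = w/(1):
  c_n = C(n+1, 1) / (1)^(n+2).
  c_0 = 1/(1)^2 = 1.
  c_1 = 2/(1)^3 = 2.
  c_2 = 3/(1)^4 = 3.
The series is valid for |w/d| < 1, i.e. |z − z₀| < |d|.
Radius of convergence: R = |2 − z₀| = |1| = 1 (distance from z₀ to the singularity z = 2).

c_0 = 1, c_1 = 2, c_2 = 3; R = 1.


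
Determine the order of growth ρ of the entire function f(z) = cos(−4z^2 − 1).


Write cos(w) = (e^{iw} ± e^{−iw})/(2 or 2i), so |cos(w)| ≤ e^{|w|}. With w = −4z^2 − 1, |w| ≤ 4r^2 + 1 on |z|=r, giving M(r) ≤ e^{4r^2 + 1} and ρ ≤ 2. For the lower bound, choose z on |z|=r with -4z^2 purely imaginary of modulus 4r^2; then |cos(−4z^2 − 1)| grows like e^{4r^2}/2, so ρ ≥ 2. Hence ρ = 2.
Therefore ρ = 2.

Order ρ = 2.


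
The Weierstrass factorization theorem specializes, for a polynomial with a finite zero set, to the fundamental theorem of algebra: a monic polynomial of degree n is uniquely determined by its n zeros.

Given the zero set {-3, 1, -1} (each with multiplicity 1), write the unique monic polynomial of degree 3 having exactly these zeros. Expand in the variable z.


The polynomial is p(z) = ∏_{α ∈ S} (z − α), where S = {-3, 1, -1}.
Expanding the product yields: p(z) = z^3 + 3·z^2 -z -3.
The resulting polynomial has degree 3 and real coefficients as required.

p(z) = z^3 + 3·z^2 -z -3.


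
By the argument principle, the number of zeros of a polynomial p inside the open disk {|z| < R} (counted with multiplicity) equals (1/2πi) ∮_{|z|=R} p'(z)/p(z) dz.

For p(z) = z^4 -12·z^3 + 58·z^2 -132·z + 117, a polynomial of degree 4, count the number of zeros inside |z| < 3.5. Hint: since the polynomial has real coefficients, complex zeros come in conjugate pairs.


The zeros of p are: (3 + 2i), (3 - 2i), 3, 3.
Their magnitudes are: 3.606, 3.606, 3, 3.
Zeros with |z| < R = 3.5: 3, 3.
Count = 2.
By the argument principle, (1/2πi) ∮_{|z|=R} p'(z)/p(z) dz equals exactly this count.

Number of zeros inside |z| < 3.5: 2.


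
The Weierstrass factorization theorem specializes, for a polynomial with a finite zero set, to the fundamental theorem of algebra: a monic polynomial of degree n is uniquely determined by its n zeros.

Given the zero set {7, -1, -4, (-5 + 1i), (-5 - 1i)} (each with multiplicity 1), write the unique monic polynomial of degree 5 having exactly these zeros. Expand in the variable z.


The polynomial is p(z) = ∏_{α ∈ S} (z − α), where S = {7, -1, -4, (-5 + 1i), (-5 - 1i)}.
Expanding the product yields: p(z) = z^5 + 8·z^4 -25·z^3 -390·z^2 -1086·z -728.
Note conjugate pairs combine to real quadratics: (z − (-5+1i))(z − (-5−1i)) = z² + 10z + 26.
The resulting polynomial has degree 5 and real coefficients as required.

p(z) = z^5 + 8·z^4 -25·z^3 -390·z^2 -1086·z -728.


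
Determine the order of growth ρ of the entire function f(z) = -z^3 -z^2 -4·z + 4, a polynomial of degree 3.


|f(z)| ≤ Σ|c_k|·r^k = O(r^3) as r → ∞. Polynomial growth is O(e^{r^ε}) for every ε > 0 (since r^3/e^{r^ε} → 0), so ρ ≤ ε for all ε > 0, i.e. ρ = 0. Every nonconstant polynomial has order 0.
Therefore ρ = 0.

Order ρ = 0.


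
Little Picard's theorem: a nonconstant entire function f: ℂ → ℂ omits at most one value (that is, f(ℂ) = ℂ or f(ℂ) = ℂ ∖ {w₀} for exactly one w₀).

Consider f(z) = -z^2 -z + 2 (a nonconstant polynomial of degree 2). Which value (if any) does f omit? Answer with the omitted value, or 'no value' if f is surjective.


Little Picard bounds the complement of f(ℂ) to at most one point.
For every w ∈ ℂ, the equation p(z) − w = 0 is a nonconstant polynomial in z and hence has at least one root by the fundamental theorem of algebra. So p is surjective onto ℂ, omitting no value.

Omitted value: no value.


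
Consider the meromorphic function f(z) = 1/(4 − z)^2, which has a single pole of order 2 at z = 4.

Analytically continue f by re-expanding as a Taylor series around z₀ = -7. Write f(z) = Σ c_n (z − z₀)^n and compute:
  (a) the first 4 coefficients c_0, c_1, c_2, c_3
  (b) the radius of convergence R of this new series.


Let w = z − z₀, so z = z₀ + w.
Then 4 − z = 4 − (z₀ + w) = (4 − z₀) − w = 11 − w.
f(z) = 1/(11 − w)^2 = (1/(11)^2) · (1 − w/(11))^{−2}.
By the binomial series (1−u)^{−2} = Σ_{n≥0} C(n+1, 1) u^n for |u|<1, with u = w/(11):
  c_n = C(n+1, 1) / (11)^(n+2).
  c_0 = 1/(11)^2 = 1/121.
  c_1 = 2/(11)^3 = 2/1331.
  c_2 = 3/(11)^4 = 3/14641.
  c_3 = 4/(11)^5 = 4/161051.
The series is valid for |w/d| < 1, i.e. |z − z₀| < |d|.
Radius of convergence: R = |4 − z₀| = |11| = 11 (distance from z₀ to the singularity z = 4).

c_0 = 1/121, c_1 = 2/1331, c_2 = 3/14641, c_3 = 4/161051; R = 11.


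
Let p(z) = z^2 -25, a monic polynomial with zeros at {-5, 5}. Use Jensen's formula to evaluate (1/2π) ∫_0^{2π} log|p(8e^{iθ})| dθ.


Zeros: -5, 5; r = 8.
Inside |z| < r: -5, 5. Outside (|z| ≥ r): ∅.
p(0) = -25, so log|p(0)| = log(25) = 3.2189.
Apply Jensen: I(r) = log|p(0)| + Σ_k log(r/|z_k|), summed over zeros inside |z| < r.
  log(r/|z_k|) for z_k = -5: log(8/5) = 0.4700
  log(r/|z_k|) for z_k = 5: log(8/5) = 0.4700
Sum over inside zeros: 0.9400.
I(r) = log|p(0)| + (inside sum) = 3.2189 + 0.9400 = 4.1589.
Closed form (all zeros inside, monic): I(r) = n·log(r) = 2·log(8) = 4.1589. ✓

I(r) ≈ 4.1589.


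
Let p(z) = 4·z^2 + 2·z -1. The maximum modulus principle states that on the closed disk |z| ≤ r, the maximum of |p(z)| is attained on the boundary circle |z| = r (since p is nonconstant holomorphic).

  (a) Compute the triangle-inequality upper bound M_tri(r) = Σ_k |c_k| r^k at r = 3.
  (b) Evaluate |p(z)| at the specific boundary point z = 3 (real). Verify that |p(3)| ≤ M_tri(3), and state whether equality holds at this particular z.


Coefficients: c_0 = -1, c_1 = 2, c_2 = 4. Radius r = 3.
Part (a). Triangle bound: M_tri(r) = Σ_k |c_k| r^k
  = |-1|·3^0 + |2|·3^1 + |4|·3^2
  = 1 + 6 + 36 = 43.
This bounds M(r) := max_{|z|=r} |p(z)| from above; equality holds iff all terms c_k z^k can be made to align in phase at a single z on |z|=r.
Part (b). At z = 3 (real, on the circle |z| = r):
  p(3) = (-1)·3^0 + (2)·3^1 + (4)·3^2 = 41.
  |p(3)| = 41.
Check: |p(3)| = 41 ≤ 43 = M_tri(3). ✓ Equality does not hold at z = 3 (the coefficients have mixed signs, so the terms do not all align in phase there).

M_tri(3) = 43; |p(3)| = 41; equality at z=3: no.


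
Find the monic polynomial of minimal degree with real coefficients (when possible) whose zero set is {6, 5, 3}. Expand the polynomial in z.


The polynomial is p(z) = ∏_{α ∈ S} (z − α), where S = {6, 5, 3}.
Expanding the product yields: p(z) = z^3 -14·z^2 + 63·z -90.
The resulting polynomial has degree 3 and real coefficients as required.

p(z) = z^3 -14·z^2 + 63·z -90.


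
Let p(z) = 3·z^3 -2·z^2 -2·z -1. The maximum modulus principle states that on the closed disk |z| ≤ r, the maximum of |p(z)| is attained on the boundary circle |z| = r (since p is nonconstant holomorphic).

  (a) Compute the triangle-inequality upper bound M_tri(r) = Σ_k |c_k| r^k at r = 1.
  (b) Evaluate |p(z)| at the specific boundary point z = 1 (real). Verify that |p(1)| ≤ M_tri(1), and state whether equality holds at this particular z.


Coefficients: c_0 = -1, c_1 = -2, c_2 = -2, c_3 = 3. Radius r = 1.
Part (a). Triangle bound: M_tri(r) = Σ_k |c_k| r^k
  = |-1|·1^0 + |-2|·1^1 + |-2|·1^2 + |3|·1^3
  = 1 + 2 + 2 + 3 = 8.
This bounds M(r) := max_{|z|=r} |p(z)| from above; equality holds iff all terms c_k z^k can be made to align in phase at a single z on |z|=r.
Part (b). At z = 1 (real, on the circle |z| = r):
  p(1) = (-1)·1^0 + (-2)·1^1 + (-2)·1^2 + (3)·1^3 = -2.
  |p(1)| = 2.
Check: |p(1)| = 2 ≤ 8 = M_tri(1). ✓ Equality does not hold at z = 1 (the coefficients have mixed signs, so the terms do not all align in phase there).

M_tri(1) = 8; |p(1)| = 2; equality at z=1: no.


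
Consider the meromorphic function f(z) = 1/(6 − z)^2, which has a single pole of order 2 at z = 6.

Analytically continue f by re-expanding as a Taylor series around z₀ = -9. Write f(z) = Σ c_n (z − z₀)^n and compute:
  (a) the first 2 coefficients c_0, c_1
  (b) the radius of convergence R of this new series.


Let w = z − z₀, so z = z₀ + w.
Then 6 − z = 6 − (z₀ + w) = (6 − z₀) − w = 15 − w.
f(z) = 1/(15 − w)^2 = (1/(15)^2) · (1 − w/(15))^{−2}.
By the binomial series (1−u)^{−2} = Σ_{n≥0} C(n+1, 1) u^n for |u|<1, with u = w/(15):
  c_n = C(n+1, 1) / (15)^(n+2).
  c_0 = 1/(15)^2 = 1/225.
  c_1 = 2/(15)^3 = 2/3375.
The series is valid for |w/d| < 1, i.e. |z − z₀| < |d|.
Radius of convergence: R = |6 − z₀| = |15| = 15 (distance from z₀ to the singularity z = 6).

c_0 = 1/225, c_1 = 2/3375; R = 15.


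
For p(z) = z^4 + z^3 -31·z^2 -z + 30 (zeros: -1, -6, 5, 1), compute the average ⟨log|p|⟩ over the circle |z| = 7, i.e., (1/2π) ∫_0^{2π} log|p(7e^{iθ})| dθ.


Zeros: -6, -1, 1, 5; r = 7.
Inside |z| < r: -6, -1, 1, 5. Outside (|z| ≥ r): ∅.
p(0) = 30, so log|p(0)| = log(30) = 3.4012.
Apply Jensen: I(r) = log|p(0)| + Σ_k log(r/|z_k|), summed over zeros inside |z| < r.
  log(r/|z_k|) for z_k = -1: log(7/1) = 1.9459
  log(r/|z_k|) for z_k = -6: log(7/6) = 0.1542
  log(r/|z_k|) for z_k = 5: log(7/5) = 0.3365
  log(r/|z_k|) for z_k = 1: log(7/1) = 1.9459
Sum over inside zeros: 4.3824.
I(r) = log|p(0)| + (inside sum) = 3.4012 + 4.3824 = 7.7836.
Closed form (all zeros inside, monic): I(r) = n·log(r) = 4·log(7) = 7.7836. ✓

I(r) ≈ 7.7836.


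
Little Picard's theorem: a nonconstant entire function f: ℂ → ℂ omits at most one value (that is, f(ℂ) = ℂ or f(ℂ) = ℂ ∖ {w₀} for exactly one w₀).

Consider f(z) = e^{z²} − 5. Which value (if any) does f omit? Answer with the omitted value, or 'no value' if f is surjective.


Little Picard bounds the complement of f(ℂ) to at most one point.
The exponent g(z) = z² is a nonconstant polynomial, hence surjective onto ℂ. So e^{g(z)} takes every value in {e^w : w ∈ ℂ} = ℂ ∖ {0}. Adding -5 shifts the range to ℂ ∖ {-5}. f omits exactly -5.

Omitted value: -5.


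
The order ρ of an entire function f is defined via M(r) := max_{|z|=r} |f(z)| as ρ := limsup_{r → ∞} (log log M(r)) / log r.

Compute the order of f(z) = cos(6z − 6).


cos(w) is a linear combination of e^{iw} and e^{−iw} (or e^w, e^{−w} in the hyperbolic case), so |cos(w)| ≤ e^{|w|}. With w = 6z − 6, |w| ≤ 6|z| + 6 = 6r + 6 on |z| = r, giving M(r) ≤ e^{6r + 6}, so ρ ≤ 1. On a suitable ray (z = it for sin/cos; z = t for sinh/cosh, t real → ∞), |cos(6z − 6)| grows like e^{6|t|}/2, so ρ ≥ 1. Hence ρ = 1.
Therefore ρ = 1.

Order ρ = 1.


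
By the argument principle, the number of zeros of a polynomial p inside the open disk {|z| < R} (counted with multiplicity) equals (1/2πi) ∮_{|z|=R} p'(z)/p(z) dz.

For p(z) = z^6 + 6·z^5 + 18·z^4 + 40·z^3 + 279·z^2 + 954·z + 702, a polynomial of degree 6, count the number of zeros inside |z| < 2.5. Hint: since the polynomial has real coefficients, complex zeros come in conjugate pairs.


The zeros of p are: (2 + 3i), (2 - 3i), -1, (-3 + 3i), (-3 - 3i), -3.
Their magnitudes are: 3.606, 3.606, 1, 4.243, 4.243, 3.
Zeros with |z| < R = 2.5: -1.
Count = 1.
By the argument principle, (1/2πi) ∮_{|z|=R} p'(z)/p(z) dz equals exactly this count.

Number of zeros inside |z| < 2.5: 1.


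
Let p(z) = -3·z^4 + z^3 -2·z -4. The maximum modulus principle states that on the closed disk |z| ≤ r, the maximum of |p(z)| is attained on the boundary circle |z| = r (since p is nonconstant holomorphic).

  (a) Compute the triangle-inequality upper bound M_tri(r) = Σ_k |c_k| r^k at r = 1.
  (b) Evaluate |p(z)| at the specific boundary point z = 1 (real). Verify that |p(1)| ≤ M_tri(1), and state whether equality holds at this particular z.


Coefficients: c_0 = -4, c_1 = -2, c_2 = 0, c_3 = 1, c_4 = -3. Radius r = 1.
Part (a). Triangle bound: M_tri(r) = Σ_k |c_k| r^k
  = |-4|·1^0 + |-2|·1^1 + |0|·1^2 + |1|·1^3 + |-3|·1^4
  = 4 + 2 + 0 + 1 + 3 = 10.
This bounds M(r) := max_{|z|=r} |p(z)| from above; equality holds iff all terms c_k z^k can be made to align in phase at a single z on |z|=r.
Part (b). At z = 1 (real, on the circle |z| = r):
  p(1) = (-4)·1^0 + (-2)·1^1 + (0)·1^2 + (1)·1^3 + (-3)·1^4 = -8.
  |p(1)| = 8.
Check: |p(1)| = 8 ≤ 10 = M_tri(1). ✓ Equality does not hold at z = 1 (the coefficients have mixed signs, so the terms do not all align in phase there).

M_tri(1) = 10; |p(1)| = 8; equality at z=1: no.


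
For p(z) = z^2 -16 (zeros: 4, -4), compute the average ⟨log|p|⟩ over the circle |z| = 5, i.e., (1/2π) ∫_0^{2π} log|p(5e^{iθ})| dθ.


Zeros: -4, 4; r = 5.
Inside |z| < r: -4, 4. Outside (|z| ≥ r): ∅.
p(0) = -16, so log|p(0)| = log(16) = 2.7726.
Apply Jensen: I(r) = log|p(0)| + Σ_k log(r/|z_k|), summed over zeros inside |z| < r.
  log(r/|z_k|) for z_k = 4: log(5/4) = 0.2231
  log(r/|z_k|) for z_k = -4: log(5/4) = 0.2231
Sum over inside zeros: 0.4463.
I(r) = log|p(0)| + (inside sum) = 2.7726 + 0.4463 = 3.2189.
Closed form (all zeros inside, monic): I(r) = n·log(r) = 2·log(5) = 3.2189. ✓

I(r) ≈ 3.2189.


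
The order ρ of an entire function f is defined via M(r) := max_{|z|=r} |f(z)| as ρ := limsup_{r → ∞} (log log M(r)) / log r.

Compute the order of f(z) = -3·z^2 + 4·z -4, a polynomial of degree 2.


|f(z)| ≤ Σ|c_k|·r^k = O(r^2) as r → ∞. Polynomial growth is O(e^{r^ε}) for every ε > 0 (since r^2/e^{r^ε} → 0), so ρ ≤ ε for all ε > 0, i.e. ρ = 0. Every nonconstant polynomial has order 0.
Therefore ρ = 0.

Order ρ = 0.


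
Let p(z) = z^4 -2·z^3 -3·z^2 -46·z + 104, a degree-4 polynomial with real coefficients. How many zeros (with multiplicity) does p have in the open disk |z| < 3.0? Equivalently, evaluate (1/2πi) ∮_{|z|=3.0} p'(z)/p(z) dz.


The zeros of p are: 4, 2, (-2 + 3i), (-2 - 3i).
Their magnitudes are: 4, 2, 3.606, 3.606.
Zeros with |z| < R = 3.0: 2.
Count = 1.
By the argument principle, (1/2πi) ∮_{|z|=R} p'(z)/p(z) dz equals exactly this count.

Number of zeros inside |z| < 3.0: 1.


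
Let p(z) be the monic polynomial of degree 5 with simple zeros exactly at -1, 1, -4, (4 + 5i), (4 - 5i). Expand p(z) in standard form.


The polynomial is p(z) = ∏_{α ∈ S} (z − α), where S = {-1, 1, -4, (4 + 5i), (4 - 5i)}.
Expanding the product yields: p(z) = z^5 -4·z^4 + 8·z^3 + 168·z^2 -9·z -164.
Note conjugate pairs combine to real quadratics: (z − (4+5i))(z − (4−5i)) = z² − 8z + 41.
The resulting polynomial has degree 5 and real coefficients as required.

p(z) = z^5 -4·z^4 + 8·z^3 + 168·z^2 -9·z -164.


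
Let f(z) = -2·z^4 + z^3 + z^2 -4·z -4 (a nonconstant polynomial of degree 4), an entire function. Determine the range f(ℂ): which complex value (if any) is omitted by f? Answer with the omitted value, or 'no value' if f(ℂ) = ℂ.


Little Picard bounds the complement of f(ℂ) to at most one point.
For every w ∈ ℂ, the equation p(z) − w = 0 is a nonconstant polynomial in z and hence has at least one root by the fundamental theorem of algebra. So p is surjective onto ℂ, omitting no value.

Omitted value: no value.


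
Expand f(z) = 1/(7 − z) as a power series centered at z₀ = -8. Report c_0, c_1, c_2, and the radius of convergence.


Let w = z − z₀, so z = z₀ + w.
Then 7 − z = 7 − (z₀ + w) = (7 − z₀) − w = 15 − w.
f(z) = 1/(15 − w) = (1/(15)) · 1/(1 − w/(15)) = Σ_{n≥0} w^n / (15)^(n+1).
So c_n = 1/(15)^(n+1):
  c_0 = 1/(15)^1 = 1/15.
  c_1 = 1/(15)^2 = 1/225.
  c_2 = 1/(15)^3 = 1/3375.
The series is valid for |w/d| < 1, i.e. |z − z₀| < |d|.
Radius of convergence: R = |7 − z₀| = |15| = 15 (distance from z₀ to the singularity z = 7).

c_0 = 1/15, c_1 = 1/225, c_2 = 1/3375; R = 15.


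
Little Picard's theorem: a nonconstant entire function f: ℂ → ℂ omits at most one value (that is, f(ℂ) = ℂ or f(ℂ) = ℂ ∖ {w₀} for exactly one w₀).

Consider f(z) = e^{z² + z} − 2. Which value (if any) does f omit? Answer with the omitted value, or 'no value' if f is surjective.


Little Picard bounds the complement of f(ℂ) to at most one point.
The exponent g(z) = z² + z is a nonconstant polynomial, hence surjective onto ℂ. So e^{g(z)} takes every value in {e^w : w ∈ ℂ} = ℂ ∖ {0}. Adding -2 shifts the range to ℂ ∖ {-2}. f omits exactly -2.

Omitted value: -2.


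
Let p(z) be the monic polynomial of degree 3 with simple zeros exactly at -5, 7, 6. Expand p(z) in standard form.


The polynomial is p(z) = ∏_{α ∈ S} (z − α), where S = {-5, 7, 6}.
Expanding the product yields: p(z) = z^3 -8·z^2 -23·z + 210.
The resulting polynomial has degree 3 and real coefficients as required.

p(z) = z^3 -8·z^2 -23·z + 210.


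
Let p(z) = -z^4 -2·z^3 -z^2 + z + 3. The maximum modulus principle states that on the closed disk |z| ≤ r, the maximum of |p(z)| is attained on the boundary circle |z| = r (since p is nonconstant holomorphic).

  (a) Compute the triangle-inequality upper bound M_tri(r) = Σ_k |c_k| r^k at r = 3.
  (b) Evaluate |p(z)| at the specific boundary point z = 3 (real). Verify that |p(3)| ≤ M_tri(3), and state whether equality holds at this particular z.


Coefficients: c_0 = 3, c_1 = 1, c_2 = -1, c_3 = -2, c_4 = -1. Radius r = 3.
Part (a). Triangle bound: M_tri(r) = Σ_k |c_k| r^k
  = |3|·3^0 + |1|·3^1 + |-1|·3^2 + |-2|·3^3 + |-1|·3^4
  = 3 + 3 + 9 + 54 + 81 = 150.
This bounds M(r) := max_{|z|=r} |p(z)| from above; equality holds iff all terms c_k z^k can be made to align in phase at a single z on |z|=r.
Part (b). At z = 3 (real, on the circle |z| = r):
  p(3) = (3)·3^0 + (1)·3^1 + (-1)·3^2 + (-2)·3^3 + (-1)·3^4 = -138.
  |p(3)| = 138.
Check: |p(3)| = 138 ≤ 150 = M_tri(3). ✓ Equality does not hold at z = 3 (the coefficients have mixed signs, so the terms do not all align in phase there).

M_tri(3) = 150; |p(3)| = 138; equality at z=3: no.


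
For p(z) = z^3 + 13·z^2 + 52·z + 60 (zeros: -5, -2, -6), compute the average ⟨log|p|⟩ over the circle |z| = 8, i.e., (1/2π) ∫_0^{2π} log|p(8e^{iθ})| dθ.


Zeros: -6, -5, -2; r = 8.
Inside |z| < r: -6, -5, -2. Outside (|z| ≥ r): ∅.
p(0) = 60, so log|p(0)| = log(60) = 4.0943.
Apply Jensen: I(r) = log|p(0)| + Σ_k log(r/|z_k|), summed over zeros inside |z| < r.
  log(r/|z_k|) for z_k = -5: log(8/5) = 0.4700
  log(r/|z_k|) for z_k = -2: log(8/2) = 1.3863
  log(r/|z_k|) for z_k = -6: log(8/6) = 0.2877
Sum over inside zeros: 2.1440.
I(r) = log|p(0)| + (inside sum) = 4.0943 + 2.1440 = 6.2383.
Closed form (all zeros inside, monic): I(r) = n·log(r) = 3·log(8) = 6.2383. ✓

I(r) ≈ 6.2383.


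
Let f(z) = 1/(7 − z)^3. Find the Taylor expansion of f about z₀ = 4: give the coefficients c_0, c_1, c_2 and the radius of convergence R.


Let w = z − z₀, so z = z₀ + w.
Then 7 − z = 7 − (z₀ + w) = (7 − z₀) − w = 3 − w.
f(z) = 1/(3 − w)^3 = (1/(3)^3) · (1 − w/(3))^{−3}.
By the binomial series (1−u)^{−3} = Σ_{n≥0} C(n+2, 2) u^n for |u|<1, with u = w/(3):
  c_n = C(n+2, 2) / (3)^(n+3).
  c_0 = 1/(3)^3 = 1/27.
  c_1 = 3/(3)^4 = 1/27.
  c_2 = 6/(3)^5 = 2/81.
The series is valid for |w/d| < 1, i.e. |z − z₀| < |d|.
Radius of convergence: R = |7 − z₀| = |3| = 3 (distance from z₀ to the singularity z = 7).

c_0 = 1/27, c_1 = 1/27, c_2 = 2/81; R = 3.


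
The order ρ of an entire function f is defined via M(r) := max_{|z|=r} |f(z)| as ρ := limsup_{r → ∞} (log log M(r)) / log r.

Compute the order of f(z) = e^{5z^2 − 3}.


|e^{5z^2 − 3}| = e^{Re(5·z^2) + -3} ≤ e^{5|z|^2 + -3} = e^{5r^2 + -3} on |z| = r, so ρ ≤ 2. Choosing z on |z|=r so that 5·z^2 is real positive (always possible by picking arg z appropriately) gives |f(z)| = e^{5r^2 + -3}, matching the bound. The additive constant -3 does not affect log log M(r) ~ 2·log r. Hence ρ = 2.
Therefore ρ = 2.

Order ρ = 2.


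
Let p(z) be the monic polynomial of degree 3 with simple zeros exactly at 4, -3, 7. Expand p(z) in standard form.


The polynomial is p(z) = ∏_{α ∈ S} (z − α), where S = {4, -3, 7}.
Expanding the product yields: p(z) = z^3 -8·z^2 -5·z + 84.
The resulting polynomial has degree 3 and real coefficients as required.

p(z) = z^3 -8·z^2 -5·z + 84.


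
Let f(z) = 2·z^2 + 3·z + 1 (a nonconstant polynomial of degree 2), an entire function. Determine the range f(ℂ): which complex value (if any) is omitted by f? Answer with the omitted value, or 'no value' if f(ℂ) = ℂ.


Little Picard bounds the complement of f(ℂ) to at most one point.
For every w ∈ ℂ, the equation p(z) − w = 0 is a nonconstant polynomial in z and hence has at least one root by the fundamental theorem of algebra. So p is surjective onto ℂ, omitting no value.

Omitted value: no value.


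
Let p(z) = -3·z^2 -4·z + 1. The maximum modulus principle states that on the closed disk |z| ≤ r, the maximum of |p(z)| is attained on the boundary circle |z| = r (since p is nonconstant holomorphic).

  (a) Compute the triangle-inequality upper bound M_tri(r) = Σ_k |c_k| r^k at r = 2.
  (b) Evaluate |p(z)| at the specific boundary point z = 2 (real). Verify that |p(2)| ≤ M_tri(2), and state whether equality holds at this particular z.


Coefficients: c_0 = 1, c_1 = -4, c_2 = -3. Radius r = 2.
Part (a). Triangle bound: M_tri(r) = Σ_k |c_k| r^k
  = |1|·2^0 + |-4|·2^1 + |-3|·2^2
  = 1 + 8 + 12 = 21.
This bounds M(r) := max_{|z|=r} |p(z)| from above; equality holds iff all terms c_k z^k can be made to align in phase at a single z on |z|=r.
Part (b). At z = 2 (real, on the circle |z| = r):
  p(2) = (1)·2^0 + (-4)·2^1 + (-3)·2^2 = -19.
  |p(2)| = 19.
Check: |p(2)| = 19 ≤ 21 = M_tri(2). ✓ Equality does not hold at z = 2 (the coefficients have mixed signs, so the terms do not all align in phase there).

M_tri(2) = 21; |p(2)| = 19; equality at z=2: no.


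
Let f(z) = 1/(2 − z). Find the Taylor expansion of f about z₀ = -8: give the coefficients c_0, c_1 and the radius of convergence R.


Let w = z − z₀, so z = z₀ + w.
Then 2 − z = 2 − (z₀ + w) = (2 − z₀) − w = 10 − w.
f(z) = 1/(10 − w) = (1/(10)) · 1/(1 − w/(10)) = Σ_{n≥0} w^n / (10)^(n+1).
So c_n = 1/(10)^(n+1):
  c_0 = 1/(10)^1 = 1/10.
  c_1 = 1/(10)^2 = 1/100.
The series is valid for |w/d| < 1, i.e. |z − z₀| < |d|.
Radius of convergence: R = |2 − z₀| = |10| = 10 (distance from z₀ to the singularity z = 2).

c_0 = 1/10, c_1 = 1/100; R = 10.


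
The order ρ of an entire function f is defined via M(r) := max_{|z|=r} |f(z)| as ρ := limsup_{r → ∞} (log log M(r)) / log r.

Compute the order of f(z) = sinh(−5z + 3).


sinh(w) is a linear combination of e^{iw} and e^{−iw} (or e^w, e^{−w} in the hyperbolic case), so |sinh(w)| ≤ e^{|w|}. With w = −5z + 3, |w| ≤ 5|z| + 3 = 5r + 3 on |z| = r, giving M(r) ≤ e^{5r + 3}, so ρ ≤ 1. On a suitable ray (z = it for sin/cos; z = t for sinh/cosh, t real → ∞), |sinh(−5z + 3)| grows like e^{5|t|}/2, so ρ ≥ 1. Hence ρ = 1.
Therefore ρ = 1.

Order ρ = 1.


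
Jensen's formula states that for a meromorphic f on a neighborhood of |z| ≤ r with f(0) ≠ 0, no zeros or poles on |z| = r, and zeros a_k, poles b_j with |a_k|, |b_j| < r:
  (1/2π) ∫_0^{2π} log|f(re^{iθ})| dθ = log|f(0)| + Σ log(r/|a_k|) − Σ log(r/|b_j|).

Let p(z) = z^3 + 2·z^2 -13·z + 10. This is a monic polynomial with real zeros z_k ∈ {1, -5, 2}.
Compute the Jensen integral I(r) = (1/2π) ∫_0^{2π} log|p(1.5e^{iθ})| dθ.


Zeros: -5, 1, 2; r = 1.5.
Inside |z| < r: 1. Outside (|z| ≥ r): -5, 2.
p(0) = 10, so log|p(0)| = log(10) = 2.3026.
Apply Jensen: I(r) = log|p(0)| + Σ_k log(r/|z_k|), summed over zeros inside |z| < r.
  log(r/|z_k|) for z_k = 1: log(1.5/1) = 0.4055
  Outside zeros (-5, 2) contribute nothing to the Jensen sum.
Sum over inside zeros: 0.4055.
I(r) = log|p(0)| + (inside sum) = 2.3026 + 0.4055 = 2.7081.
Note: since some zeros are outside |z| ≤ r, the simplified n·log(r) form does NOT apply — only the inside zeros contribute.

I(r) ≈ 2.7081.


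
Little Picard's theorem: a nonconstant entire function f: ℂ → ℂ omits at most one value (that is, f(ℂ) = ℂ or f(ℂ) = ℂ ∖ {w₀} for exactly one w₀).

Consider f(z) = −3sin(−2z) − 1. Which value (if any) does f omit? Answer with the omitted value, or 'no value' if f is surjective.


Little Picard bounds the complement of f(ℂ) to at most one point.
sin is entire and surjective onto ℂ: for every w ∈ ℂ, sin(ζ) = w has a solution ζ ∈ ℂ (e.g., via the complex inverse arcsin). With ζ = −2z this gives z = ζ/(-2). Then -3·sin(−2z) takes every value in -3·ℂ = ℂ, and adding -1 is a bijection of ℂ. So f is surjective and omits no value. (Note: only on the real line is sin bounded by [−1, 1].)

Omitted value: no value.


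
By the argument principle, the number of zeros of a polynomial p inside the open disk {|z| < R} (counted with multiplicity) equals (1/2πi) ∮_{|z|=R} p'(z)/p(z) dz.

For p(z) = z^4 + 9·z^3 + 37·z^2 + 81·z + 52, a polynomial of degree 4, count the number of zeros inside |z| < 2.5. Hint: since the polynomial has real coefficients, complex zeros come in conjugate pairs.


The zeros of p are: -4, (-2 + 3i), (-2 - 3i), -1.
Their magnitudes are: 4, 3.606, 3.606, 1.
Zeros with |z| < R = 2.5: -1.
Count = 1.
By the argument principle, (1/2πi) ∮_{|z|=R} p'(z)/p(z) dz equals exactly this count.

Number of zeros inside |z| < 2.5: 1.
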